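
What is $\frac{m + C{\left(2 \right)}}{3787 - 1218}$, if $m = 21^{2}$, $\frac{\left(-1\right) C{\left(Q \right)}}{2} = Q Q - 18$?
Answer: $\frac{67}{367} \approx 0.18256$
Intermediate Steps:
$C{\left(Q \right)} = 36 - 2 Q^{2}$ ($C{\left(Q \right)} = - 2 \left(Q Q - 18\right) = - 2 \left(Q^{2} - 18\right) = - 2 \left(-18 + Q^{2}\right) = 36 - 2 Q^{2}$)
$m = 441$
$\frac{m + C{\left(2 \right)}}{3787 - 1218} = \frac{441 + \left(36 - 2 \cdot 2^{2}\right)}{3787 - 1218} = \frac{441 + \left(36 - 8\right)}{2569} = \left(441 + \left(36 - 8\right)\right) \frac{1}{2569} = \left(441 + 28\right) \frac{1}{2569} = 469 \cdot \frac{1}{2569} = \frac{67}{367}$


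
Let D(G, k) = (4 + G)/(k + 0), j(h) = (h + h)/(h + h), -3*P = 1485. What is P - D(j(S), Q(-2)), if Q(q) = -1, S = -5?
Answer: -490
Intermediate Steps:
P = -495 (P = -⅓*1485 = -495)
j(h) = 1 (j(h) = (2*h)/((2*h)) = (2*h)*(1/(2*h)) = 1)
D(G, k) = (4 + G)/k
P - D(j(S), Q(-2)) = -495 - (4 + 1)/(-1) = -495 - (-1)*5 = -495 - 1*(-5) = -495 + 5 = -490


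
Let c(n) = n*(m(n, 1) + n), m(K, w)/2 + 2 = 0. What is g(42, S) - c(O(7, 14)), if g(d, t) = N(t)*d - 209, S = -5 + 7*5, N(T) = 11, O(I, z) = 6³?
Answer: -45539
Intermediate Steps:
O(I, z) = 216
m(K, w) = -4 (m(K, w) = -4 + 2*0 = -4 + 0 = -4)
c(n) = n*(-4 + n)
S = 30 (S = -5 + 35 = 30)
g(d, t) = -209 + 11*d (g(d, t) = 11*d - 209 = -209 + 11*d)
g(42, S) - c(O(7, 14)) = (-209 + 11*42) - 216*(-4 + 216) = (-209 + 462) - 216*212 = 253 - 1*45792 = 253 - 45792 = -45539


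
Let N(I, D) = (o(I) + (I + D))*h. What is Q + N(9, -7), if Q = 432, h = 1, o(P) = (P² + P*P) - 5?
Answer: 591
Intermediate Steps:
o(P) = -5 + 2*P² (o(P) = (P² + P²) - 5 = 2*P² - 5 = -5 + 2*P²)
N(I, D) = -5 + D + I + 2*I² (N(I, D) = ((-5 + 2*I²) + (I + D))*1 = ((-5 + 2*I²) + (D + I))*1 = (-5 + D + I + 2*I²)*1 = -5 + D + I + 2*I²)
Q + N(9, -7) = 432 + (-5 - 7 + 9 + 2*9²) = 432 + (-5 - 7 + 9 + 2*81) = 432 + (-5 - 7 + 9 + 162) = 432 + 159 = 591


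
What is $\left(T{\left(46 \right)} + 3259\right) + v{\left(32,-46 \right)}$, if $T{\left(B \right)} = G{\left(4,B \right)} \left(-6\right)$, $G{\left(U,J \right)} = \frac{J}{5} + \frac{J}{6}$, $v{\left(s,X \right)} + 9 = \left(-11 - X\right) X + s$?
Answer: $\frac{7854}{5} \approx 1570.8$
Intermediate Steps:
$v{\left(s,X \right)} = -9 + s + X \left(-11 - X\right)$ ($v{\left(s,X \right)} = -9 + \left(\left(-11 - X\right) X + s\right) = -9 + \left(X \left(-11 - X\right) + s\right) = -9 + \left(s + X \left(-11 - X\right)\right) = -9 + s + X \left(-11 - X\right)$)
$G{\left(U,J \right)} = \frac{11 J}{30}$ ($G{\left(U,J \right)} = J \frac{1}{5} + J \frac{1}{6} = \frac{J}{5} + \frac{J}{6} = \frac{11 J}{30}$)
$T{\left(B \right)} = - \frac{11 B}{5}$ ($T{\left(B \right)} = \frac{11 B}{30} \left(-6\right) = - \frac{11 B}{5}$)
$\left(T{\left(46 \right)} + 3259\right) + v{\left(32,-46 \right)} = \left(\left(- \frac{11}{5}\right) 46 + 3259\right) - 1587 = \left(- \frac{506}{5} + 3259\right) + \left(-9 + 32 - 2116 + 506\right) = \frac{15789}{5} + \left(-9 + 32 - 2116 + 506\right) = \frac{15789}{5} - 1587 = \frac{7854}{5}$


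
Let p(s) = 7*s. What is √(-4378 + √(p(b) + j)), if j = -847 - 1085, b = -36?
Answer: √(-4378 + 2*I*√546) ≈ 0.3531 + 66.167*I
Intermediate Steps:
j = -1932
√(-4378 + √(p(b) + j)) = √(-4378 + √(7*(-36) - 1932)) = √(-4378 + √(-252 - 1932)) = √(-4378 + √(-2184)) = √(-4378 + 2*I*√546)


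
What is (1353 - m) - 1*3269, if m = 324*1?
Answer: -2240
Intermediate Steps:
m = 324
(1353 - m) - 1*3269 = (1353 - 1*324) - 1*3269 = (1353 - 324) - 3269 = 1029 - 3269 = -2240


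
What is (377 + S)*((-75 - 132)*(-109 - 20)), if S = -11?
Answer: 9773298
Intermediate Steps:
(377 + S)*((-75 - 132)*(-109 - 20)) = (377 - 11)*((-75 - 132)*(-109 - 20)) = 366*(-207*(-129)) = 366*26703 = 9773298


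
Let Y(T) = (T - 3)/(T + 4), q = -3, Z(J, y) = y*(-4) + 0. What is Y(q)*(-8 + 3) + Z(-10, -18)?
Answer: 102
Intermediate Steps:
Z(J, y) = -4*y (Z(J, y) = -4*y + 0 = -4*y)
Y(T) = (-3 + T)/(4 + T)
Y(q)*(-8 + 3) + Z(-10, -18) = ((-3 - 3)/(4 - 3))*(-8 + 3) - 4*(-18) = (-6/1)*(-5) + 72 = (1*(-6))*(-5) + 72 = -6*(-5) + 72 = 30 + 72 = 102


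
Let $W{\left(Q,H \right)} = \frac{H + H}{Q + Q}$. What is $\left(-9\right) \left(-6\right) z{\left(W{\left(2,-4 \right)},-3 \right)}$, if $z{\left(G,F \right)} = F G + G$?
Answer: $216$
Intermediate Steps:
$W{\left(Q,H \right)} = \frac{H}{Q}$ ($W{\left(Q,H \right)} = \frac{2 H}{2 Q} = 2 H \frac{1}{2 Q} = \frac{H}{Q}$)
$z{\left(G,F \right)} = G + F G$
$\left(-9\right) \left(-6\right) z{\left(W{\left(2,-4 \right)},-3 \right)} = \left(-9\right) \left(-6\right) - \frac{4}{2} \left(1 - 3\right) = 54 \left(-4\right) \frac{1}{2} \left(-2\right) = 54 \left(\left(-2\right) \left(-2\right)\right) = 54 \cdot 4 = 216$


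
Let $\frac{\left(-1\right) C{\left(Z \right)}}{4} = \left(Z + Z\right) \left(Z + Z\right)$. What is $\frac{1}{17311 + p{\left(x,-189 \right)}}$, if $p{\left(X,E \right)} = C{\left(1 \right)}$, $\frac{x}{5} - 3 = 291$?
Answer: $\frac{1}{17295} \approx 5.782 \cdot 10^{-5}$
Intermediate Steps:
$x = 1470$ ($x = 15 + 5 \cdot 291 = 15 + 1455 = 1470$)
$C{\left(Z \right)} = - 16 Z^{2}$ ($C{\left(Z \right)} = - 4 \left(Z + Z\right) \left(Z + Z\right) = - 4 \cdot 2 Z 2 Z = - 4 \cdot 4 Z^{2} = - 16 Z^{2}$)
$p{\left(X,E \right)} = -16$ ($p{\left(X,E \right)} = - 16 \cdot 1^{2} = \left(-16\right) 1 = -16$)
$\frac{1}{17311 + p{\left(x,-189 \right)}} = \frac{1}{17311 - 16} = \frac{1}{17295}$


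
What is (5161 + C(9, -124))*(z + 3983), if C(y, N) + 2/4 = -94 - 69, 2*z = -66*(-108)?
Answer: 75432265/2 ≈ 3.7716e+7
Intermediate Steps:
z = 3564 (z = (-66*(-108))/2 = (½)*7128 = 3564)
C(y, N) = -327/2 (C(y, N) = -½ + (-94 - 69) = -½ - 163 = -327/2)
(5161 + C(9, -124))*(z + 3983) = (5161 - 327/2)*(3564 + 3983) = (9995/2)*7547 = 75432265/2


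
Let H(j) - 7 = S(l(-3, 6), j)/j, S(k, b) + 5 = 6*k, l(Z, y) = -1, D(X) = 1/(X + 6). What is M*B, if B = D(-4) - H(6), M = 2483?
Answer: -34762/3 ≈ -11587.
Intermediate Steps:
D(X) = 1/(6 + X)
S(k, b) = -5 + 6*k
H(j) = 7 - 11/j (H(j) = 7 + (-5 + 6*(-1))/j = 7 + (-5 - 6)/j = 7 - 11/j)
B = -14/3 (B = 1/(6 - 4) - (7 - 11/6) = 1/2 - (7 - 11*⅙) = ½ - (7 - 11/6) = ½ - 1*31/6 = ½ - 31/6 = -14/3 ≈ -4.6667)
M*B = 2483*(-14/3) = -34762/3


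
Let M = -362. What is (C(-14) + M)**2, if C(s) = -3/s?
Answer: 25654225/196 ≈ 1.3089e+5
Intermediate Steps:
(C(-14) + M)**2 = (-3/(-14) - 362)**2 = (-3*(-1/14) - 362)**2 = (3/14 - 362)**2 = (-5065/14)**2 = 25654225/196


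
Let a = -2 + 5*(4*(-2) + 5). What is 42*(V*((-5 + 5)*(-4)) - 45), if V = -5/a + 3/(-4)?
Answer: -1890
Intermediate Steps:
a = -17 (a = -2 + 5*(-8 + 5) = -2 + 5*(-3) = -2 - 15 = -17)
V = -31/68 (V = -5/(-17) + 3/(-4) = -5*(-1/17) + 3*(-¼) = 5/17 - ¾ = -31/68 ≈ -0.45588)
42*(V*((-5 + 5)*(-4)) - 45) = 42*(-31*(-5 + 5)*(-4)/68 - 45) = 42*(-0*(-4) - 45) = 42*(-31/68*0 - 45) = 42*(0 - 45) = 42*(-45) = -1890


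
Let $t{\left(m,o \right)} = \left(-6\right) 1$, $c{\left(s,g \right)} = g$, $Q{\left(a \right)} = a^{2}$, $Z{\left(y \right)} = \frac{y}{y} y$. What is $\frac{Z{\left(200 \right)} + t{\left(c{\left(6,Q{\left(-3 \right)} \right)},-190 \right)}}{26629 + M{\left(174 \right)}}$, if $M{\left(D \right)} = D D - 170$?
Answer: $\frac{194}{56735} \approx 0.0034194$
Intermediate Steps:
$M{\left(D \right)} = -170 + D^{2}$ ($M{\left(D \right)} = D^{2} - 170 = -170 + D^{2}$)
$Z{\left(y \right)} = y$ ($Z{\left(y \right)} = 1 y = y$)
$t{\left(m,o \right)} = -6$
$\frac{Z{\left(200 \right)} + t{\left(c{\left(6,Q{\left(-3 \right)} \right)},-190 \right)}}{26629 + M{\left(174 \right)}} = \frac{200 - 6}{26629 - \left(170 - 174^{2}\right)} = \frac{194}{26629 + \left(-170 + 30276\right)} = \frac{194}{26629 + 30106} = \frac{194}{56735}$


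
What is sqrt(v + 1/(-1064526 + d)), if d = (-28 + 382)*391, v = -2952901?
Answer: I*sqrt(158290892340946266)/231528 ≈ 1718.4*I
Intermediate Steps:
d = 138414 (d = 354*391 = 138414)
sqrt(v + 1/(-1064526 + d)) = sqrt(-2952901 + 1/(-1064526 + 138414)) = sqrt(-2952901 + 1/(-926112)) = sqrt(-2952901 - 1/926112) = sqrt(-2734717050913/926112) = I*sqrt(158290892340946266)/231528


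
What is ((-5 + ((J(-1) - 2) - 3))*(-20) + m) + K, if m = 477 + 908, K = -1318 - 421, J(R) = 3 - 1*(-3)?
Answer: -274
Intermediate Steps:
J(R) = 6 (J(R) = 3 + 3 = 6)
K = -1739
m = 1385
((-5 + ((J(-1) - 2) - 3))*(-20) + m) + K = ((-5 + ((6 - 2) - 3))*(-20) + 1385) - 1739 = ((-5 + (4 - 3))*(-20) + 1385) - 1739 = ((-5 + 1)*(-20) + 1385) - 1739 = (-4*(-20) + 1385) - 1739 = (80 + 1385) - 1739 = 1465 - 1739 = -274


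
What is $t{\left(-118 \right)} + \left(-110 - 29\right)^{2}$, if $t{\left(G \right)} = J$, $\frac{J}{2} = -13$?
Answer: $19295$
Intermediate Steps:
$J = -26$ ($J = 2 \left(-13\right) = -26$)
$t{\left(G \right)} = -26$
$t{\left(-118 \right)} + \left(-110 - 29\right)^{2} = -26 + \left(-110 - 29\right)^{2} = -26 + \left(-139\right)^{2} = -26 + 19321 = 19295$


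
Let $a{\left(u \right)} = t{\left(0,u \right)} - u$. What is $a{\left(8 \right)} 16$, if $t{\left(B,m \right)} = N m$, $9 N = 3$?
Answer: $- \frac{256}{3} \approx -85.333$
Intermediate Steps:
$N = \frac{1}{3}$ ($N = \frac{1}{9} \cdot 3 = \frac{1}{3} \approx 0.33333$)
$t{\left(B,m \right)} = \frac{m}{3}$
$a{\left(u \right)} = - \frac{2 u}{3}$ ($a{\left(u \right)} = \frac{u}{3} - u = - \frac{2 u}{3}$)
$a{\left(8 \right)} 16 = \left(- \frac{2}{3}\right) 8 \cdot 16 = \left(- \frac{16}{3}\right) 16 = - \frac{256}{3}$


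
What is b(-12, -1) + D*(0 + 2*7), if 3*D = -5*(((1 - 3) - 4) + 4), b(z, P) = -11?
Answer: 107/3 ≈ 35.667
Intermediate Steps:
D = 10/3 (D = (-5*(((1 - 3) - 4) + 4))/3 = (-5*((-2 - 4) + 4))/3 = (-5*(-6 + 4))/3 = (-5*(-2))/3 = (⅓)*10 = 10/3 ≈ 3.3333)
b(-12, -1) + D*(0 + 2*7) = -11 + 10*(0 + 2*7)/3 = -11 + 10*(0 + 14)/3 = -11 + (10/3)*14 = -11 + 140/3 = 107/3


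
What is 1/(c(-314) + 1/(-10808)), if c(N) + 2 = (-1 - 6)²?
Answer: 10808/507975 ≈ 0.021277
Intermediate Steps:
c(N) = 47 (c(N) = -2 + (-1 - 6)² = -2 + (-7)² = -2 + 49 = 47)
1/(c(-314) + 1/(-10808)) = 1/(47 + 1/(-10808)) = 1/(47 - 1/10808) = 1/(507975/10808) = 10808/507975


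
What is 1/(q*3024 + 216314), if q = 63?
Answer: 1/406826 ≈ 2.4581e-6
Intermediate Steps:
1/(q*3024 + 216314) = 1/(63*3024 + 216314) = 1/(190512 + 216314) = 1/406826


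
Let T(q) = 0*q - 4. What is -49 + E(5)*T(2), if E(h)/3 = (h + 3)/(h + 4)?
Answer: -179/3 ≈ -59.667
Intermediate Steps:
T(q) = -4 (T(q) = 0 - 4 = -4)
E(h) = 3*(3 + h)/(4 + h) (E(h) = 3*((h + 3)/(h + 4)) = 3*((3 + h)/(4 + h)) = 3*(3 + h)/(4 + h))
-49 + E(5)*T(2) = -49 + (3*(3 + 5)/(4 + 5))*(-4) = -49 + (3*8/9)*(-4) = -49 + (3*(⅑)*8)*(-4) = -49 + (8/3)*(-4) = -49 - 32/3 = -179/3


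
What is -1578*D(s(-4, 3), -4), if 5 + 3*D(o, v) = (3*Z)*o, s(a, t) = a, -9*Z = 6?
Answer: -1578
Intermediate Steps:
Z = -⅔ (Z = -⅑*6 = -⅔ ≈ -0.66667)
D(o, v) = -5/3 - 2*o/3 (D(o, v) = -5/3 + ((3*(-⅔))*o)/3 = -5/3 + (-2*o)/3 = -5/3 - 2*o/3)
-1578*D(s(-4, 3), -4) = -1578*(-5/3 - ⅔*(-4)) = -1578*(-5/3 + 8/3) = -1578*1 = -1578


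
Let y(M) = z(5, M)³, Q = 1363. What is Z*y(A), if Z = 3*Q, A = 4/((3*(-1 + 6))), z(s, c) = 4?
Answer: 261696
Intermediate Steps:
A = 4/15 (A = 4/((3*5)) = 4/15 ≈ 0.26667)
y(M) = 64 (y(M) = 4³ = 64)
Z = 4089 (Z = 3*1363 = 4089)
Z*y(A) = 4089*64 = 261696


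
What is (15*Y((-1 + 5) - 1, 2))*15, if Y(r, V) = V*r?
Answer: 1350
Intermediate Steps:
(15*Y((-1 + 5) - 1, 2))*15 = (15*(2*((-1 + 5) - 1)))*15 = (15*(2*(4 - 1)))*15 = (15*(2*3))*15 = (15*6)*15 = 90*15 = 1350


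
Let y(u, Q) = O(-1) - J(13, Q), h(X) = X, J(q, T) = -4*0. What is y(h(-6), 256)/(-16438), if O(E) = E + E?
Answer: 1/8219 ≈ 0.00012167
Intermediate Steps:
J(q, T) = 0
O(E) = 2*E
y(u, Q) = -2 (y(u, Q) = 2*(-1) - 1*0 = -2 + 0 = -2)
y(h(-6), 256)/(-16438) = -2/(-16438) = -2*(-1/16438) = 1/8219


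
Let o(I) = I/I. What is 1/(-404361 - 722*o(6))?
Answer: -1/405083 ≈ -2.4686e-6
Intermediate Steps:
o(I) = 1
1/(-404361 - 722*o(6)) = 1/(-404361 - 722*1) = 1/(-404361 - 722) = 1/(-405083) = -1/405083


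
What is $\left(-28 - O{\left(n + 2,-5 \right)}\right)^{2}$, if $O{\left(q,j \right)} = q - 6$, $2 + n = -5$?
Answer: $289$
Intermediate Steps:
$n = -7$ ($n = -2 - 5 = -7$)
$O{\left(q,j \right)} = -6 + q$ ($O{\left(q,j \right)} = q - 6 = -6 + q$)
$\left(-28 - O{\left(n + 2,-5 \right)}\right)^{2} = \left(-28 - \left(-6 + \left(-7 + 2\right)\right)\right)^{2} = \left(-28 - \left(-6 - 5\right)\right)^{2} = \left(-28 - -11\right)^{2} = \left(-28 + 11\right)^{2} = \left(-17\right)^{2} = 289$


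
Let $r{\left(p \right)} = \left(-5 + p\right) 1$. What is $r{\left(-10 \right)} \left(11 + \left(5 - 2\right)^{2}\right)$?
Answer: $-300$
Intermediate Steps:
$r{\left(p \right)} = -5 + p$
$r{\left(-10 \right)} \left(11 + \left(5 - 2\right)^{2}\right) = \left(-5 - 10\right) \left(11 + \left(5 - 2\right)^{2}\right) = - 15 \left(11 + 3^{2}\right) = - 15 \left(11 + 9\right) = \left(-15\right) 20 = -300$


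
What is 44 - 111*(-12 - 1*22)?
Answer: 3818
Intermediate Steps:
44 - 111*(-12 - 1*22) = 44 - 111*(-12 - 22) = 44 - 111*(-34) = 44 + 3774 = 3818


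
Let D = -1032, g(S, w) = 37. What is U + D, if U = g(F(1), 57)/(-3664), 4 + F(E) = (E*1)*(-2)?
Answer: -3781285/3664 ≈ -1032.0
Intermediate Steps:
F(E) = -4 - 2*E (F(E) = -4 + (E*1)*(-2) = -4 + E*(-2) = -4 - 2*E)
U = -37/3664 (U = 37/(-3664) = 37*(-1/3664) = -37/3664 ≈ -0.010098)
U + D = -37/3664 - 1032 = -3781285/3664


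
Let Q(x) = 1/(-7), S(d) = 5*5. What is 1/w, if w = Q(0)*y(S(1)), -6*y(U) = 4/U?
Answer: 525/2 ≈ 262.50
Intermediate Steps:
S(d) = 25
y(U) = -2/(3*U)
Q(x) = -⅐
w = 2/525 (w = -(-2)/(21*25) = -⅐*(-2/75) = 2/525 ≈ 0.0038095)
1/w = 1/(2/525) = 525/2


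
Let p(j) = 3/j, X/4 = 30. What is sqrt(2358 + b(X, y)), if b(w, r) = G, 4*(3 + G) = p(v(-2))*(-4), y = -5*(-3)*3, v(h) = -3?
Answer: 2*sqrt(589) ≈ 48.539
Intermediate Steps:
X = 120 (X = 4*30 = 120)
y = 45 (y = 15*3 = 45)
G = -2 (G = -3 + ((3/(-3))*(-4))/4 = -3 + ((3*(-1/3))*(-4))/4 = -3 + (-1*(-4))/4 = -3 + (1/4)*4 = -3 + 1 = -2)
b(w, r) = -2
sqrt(2358 + b(X, y)) = sqrt(2358 - 2) = sqrt(2356) = 2*sqrt(589)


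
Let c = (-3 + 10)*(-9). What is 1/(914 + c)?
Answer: 1/851 ≈ 0.0011751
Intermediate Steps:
c = -63 (c = 7*(-9) = -63)
1/(914 + c) = 1/(914 - 63) = 1/851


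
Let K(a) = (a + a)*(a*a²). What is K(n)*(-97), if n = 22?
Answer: -45445664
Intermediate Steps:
K(a) = 2*a⁴ (K(a) = (2*a)*a³ = 2*a⁴)
K(n)*(-97) = (2*22⁴)*(-97) = (2*234256)*(-97) = 468512*(-97) = -45445664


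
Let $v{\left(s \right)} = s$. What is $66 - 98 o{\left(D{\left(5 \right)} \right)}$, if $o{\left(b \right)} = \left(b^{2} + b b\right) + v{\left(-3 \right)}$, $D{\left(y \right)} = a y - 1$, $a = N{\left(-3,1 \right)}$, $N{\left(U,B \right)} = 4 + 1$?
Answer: $-112536$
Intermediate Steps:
$N{\left(U,B \right)} = 5$
$a = 5$
$D{\left(y \right)} = -1 + 5 y$ ($D{\left(y \right)} = 5 y - 1 = -1 + 5 y$)
$o{\left(b \right)} = -3 + 2 b^{2}$ ($o{\left(b \right)} = \left(b^{2} + b b\right) - 3 = \left(b^{2} + b^{2}\right) - 3 = 2 b^{2} - 3 = -3 + 2 b^{2}$)
$66 - 98 o{\left(D{\left(5 \right)} \right)} = 66 - 98 \left(-3 + 2 \left(-1 + 5 \cdot 5\right)^{2}\right) = 66 - 98 \left(-3 + 2 \left(-1 + 25\right)^{2}\right) = 66 - 98 \left(-3 + 2 \cdot 24^{2}\right) = 66 - 98 \left(-3 + 2 \cdot 576\right) = 66 - 98 \left(-3 + 1152\right) = 66 - 112602 = -112536$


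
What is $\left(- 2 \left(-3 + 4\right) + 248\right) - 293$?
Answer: $-47$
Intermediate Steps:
$\left(- 2 \left(-3 + 4\right) + 248\right) - 293 = \left(\left(-2\right) 1 + 248\right) - 293 = \left(-2 + 248\right) - 293 = 246 - 293 = -47$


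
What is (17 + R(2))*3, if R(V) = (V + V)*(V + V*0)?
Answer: 75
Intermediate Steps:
R(V) = 2*V² (R(V) = (2*V)*(V + 0) = (2*V)*V = 2*V²)
(17 + R(2))*3 = (17 + 2*2²)*3 = (17 + 2*4)*3 = (17 + 8)*3 = 25*3 = 75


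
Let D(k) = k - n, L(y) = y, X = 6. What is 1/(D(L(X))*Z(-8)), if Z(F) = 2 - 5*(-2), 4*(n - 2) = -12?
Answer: 1/84 ≈ 0.011905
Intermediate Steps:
n = -1 (n = 2 + (¼)*(-12) = 2 - 3 = -1)
D(k) = 1 + k (D(k) = k - 1*(-1) = k + 1 = 1 + k)
Z(F) = 12 (Z(F) = 2 + 10 = 12)
1/(D(L(X))*Z(-8)) = 1/((1 + 6)*12) = 1/(7*12) = 1/84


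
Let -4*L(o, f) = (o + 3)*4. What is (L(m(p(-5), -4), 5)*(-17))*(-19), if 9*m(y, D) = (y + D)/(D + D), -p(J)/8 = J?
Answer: -1615/2 ≈ -807.50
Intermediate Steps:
p(J) = -8*J
m(y, D) = (D + y)/(18*D) (m(y, D) = ((y + D)/(D + D))/9 = ((D + y)/((2*D)))/9 = ((D + y)*(1/(2*D)))/9 = ((D + y)/(2*D))/9 = (D + y)/(18*D))
L(o, f) = -3 - o (L(o, f) = -(o + 3)*4/4 = -(3 + o)*4/4 = -(12 + 4*o)/4 = -3 - o)
(L(m(p(-5), -4), 5)*(-17))*(-19) = ((-3 - (-4 - 8*(-5))/(18*(-4)))*(-17))*(-19) = ((-3 - (-1)*(-4 + 40)/(18*4))*(-17))*(-19) = ((-3 - (-1)*36/(18*4))*(-17))*(-19) = ((-3 - 1*(-1/2))*(-17))*(-19) = ((-3 + 1/2)*(-17))*(-19) = -5/2*(-17)*(-19) = (85/2)*(-19) = -1615/2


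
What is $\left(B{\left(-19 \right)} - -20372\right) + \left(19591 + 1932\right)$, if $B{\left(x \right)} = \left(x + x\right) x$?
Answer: $42617$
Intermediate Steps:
$B{\left(x \right)} = 2 x^{2}$ ($B{\left(x \right)} = 2 x x = 2 x^{2}$)
$\left(B{\left(-19 \right)} - -20372\right) + \left(19591 + 1932\right) = \left(2 \left(-19\right)^{2} - -20372\right) + \left(19591 + 1932\right) = \left(2 \cdot 361 + 20372\right) + 21523 = \left(722 + 20372\right) + 21523 = 21094 + 21523 = 42617$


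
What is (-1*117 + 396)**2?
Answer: 77841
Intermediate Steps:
(-1*117 + 396)**2 = (-117 + 396)**2 = 279**2 = 77841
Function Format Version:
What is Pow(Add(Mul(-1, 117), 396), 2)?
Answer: 77841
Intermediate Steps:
Pow(Add(Mul(-1, 117), 396), 2) = Pow(Add(-117, 396), 2) = Pow(279, 2) = 77841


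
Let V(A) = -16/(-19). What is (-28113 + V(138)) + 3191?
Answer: -473502/19 ≈ -24921.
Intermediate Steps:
V(A) = 16/19 (V(A) = -16*(-1/19) = 16/19)
(-28113 + V(138)) + 3191 = (-28113 + 16/19) + 3191 = -534131/19 + 3191 = -473502/19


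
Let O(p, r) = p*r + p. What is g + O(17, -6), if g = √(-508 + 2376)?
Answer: -85 + 2*√467 ≈ -41.780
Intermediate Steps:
O(p, r) = p + p*r
g = 2*√467 (g = √1868 = 2*√467 ≈ 43.220)
g + O(17, -6) = 2*√467 + 17*(1 - 6) = 2*√467 + 17*(-5) = 2*√467 - 85 = -85 + 2*√467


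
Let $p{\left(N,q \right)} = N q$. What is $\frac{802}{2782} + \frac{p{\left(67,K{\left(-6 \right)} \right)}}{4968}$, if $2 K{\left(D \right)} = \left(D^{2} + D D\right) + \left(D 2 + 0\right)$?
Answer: $\frac{798013}{1151748} \approx 0.69287$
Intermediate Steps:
$K{\left(D \right)} = D + D^{2}$ ($K{\left(D \right)} = \frac{\left(D^{2} + D D\right) + \left(D 2 + 0\right)}{2} = \frac{\left(D^{2} + D^{2}\right) + \left(2 D + 0\right)}{2} = \frac{2 D^{2} + 2 D}{2} = \frac{2 D + 2 D^{2}}{2} = D + D^{2}$)
$\frac{802}{2782} + \frac{p{\left(67,K{\left(-6 \right)} \right)}}{4968} = \frac{802}{2782} + \frac{67 \left(- 6 \left(1 - 6\right)\right)}{4968} = 802 \cdot \frac{1}{2782} + 67 \left(\left(-6\right) \left(-5\right)\right) \frac{1}{4968} = \frac{401}{1391} + 67 \cdot 30 \cdot \frac{1}{4968} = \frac{401}{1391} + 2010 \cdot \frac{1}{4968} = \frac{401}{1391} + \frac{335}{828} = \frac{798013}{1151748}$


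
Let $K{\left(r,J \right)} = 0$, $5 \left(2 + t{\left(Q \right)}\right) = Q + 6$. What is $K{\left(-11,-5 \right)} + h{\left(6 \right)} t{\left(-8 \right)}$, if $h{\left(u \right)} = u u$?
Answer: $- \frac{432}{5} \approx -86.4$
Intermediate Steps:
$h{\left(u \right)} = u^{2}$
$t{\left(Q \right)} = - \frac{4}{5} + \frac{Q}{5}$ ($t{\left(Q \right)} = -2 + \frac{Q + 6}{5} = -2 + \frac{6 + Q}{5} = -2 + \left(\frac{6}{5} + \frac{Q}{5}\right) = - \frac{4}{5} + \frac{Q}{5}$)
$K{\left(-11,-5 \right)} + h{\left(6 \right)} t{\left(-8 \right)} = 0 + 6^{2} \left(- \frac{4}{5} + \frac{1}{5} \left(-8\right)\right) = 0 + 36 \left(- \frac{4}{5} - \frac{8}{5}\right) = 0 + 36 \left(- \frac{12}{5}\right) = 0 - \frac{432}{5} = - \frac{432}{5}$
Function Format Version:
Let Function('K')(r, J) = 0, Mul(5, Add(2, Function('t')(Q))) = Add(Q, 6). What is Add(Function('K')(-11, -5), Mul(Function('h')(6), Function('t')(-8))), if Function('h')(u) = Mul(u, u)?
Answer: Rational(-432, 5) ≈ -86.400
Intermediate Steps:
Function('h')(u) = Pow(u, 2)
Function('t')(Q) = Add(Rational(-4, 5), Mul(Rational(1, 5), Q)) (Function('t')(Q) = Add(-2, Mul(Rational(1, 5), Add(Q, 6))) = Add(-2, Mul(Rational(1, 5), Add(6, Q))) = Add(-2, Add(Rational(6, 5), Mul(Rational(1, 5), Q))) = Add(Rational(-4, 5), Mul(Rational(1, 5), Q)))
Add(Function('K')(-11, -5), Mul(Function('h')(6), Function('t')(-8))) = Add(0, Mul(Pow(6, 2), Add(Rational(-4, 5), Mul(Rational(1, 5), -8)))) = Add(0, Mul(36, Add(Rational(-4, 5), Rational(-8, 5)))) = Add(0, Mul(36, Rational(-12, 5))) = Add(0, Rational(-432, 5)) = Rational(-432, 5)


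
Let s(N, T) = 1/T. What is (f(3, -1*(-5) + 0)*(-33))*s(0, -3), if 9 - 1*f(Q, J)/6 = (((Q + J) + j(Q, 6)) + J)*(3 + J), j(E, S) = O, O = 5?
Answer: -8910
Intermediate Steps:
j(E, S) = 5
f(Q, J) = 54 - 6*(3 + J)*(5 + Q + 2*J) (f(Q, J) = 54 - 6*(((Q + J) + 5) + J)*(3 + J) = 54 - 6*(((J + Q) + 5) + J)*(3 + J) = 54 - 6*((5 + J + Q) + J)*(3 + J) = 54 - 6*(5 + Q + 2*J)*(3 + J) = 54 - 6*(3 + J)*(5 + Q + 2*J))
(f(3, -1*(-5) + 0)*(-33))*s(0, -3) = ((-36 - 66*(-1*(-5) + 0) - 18*3 - 12*(-1*(-5) + 0)² - 6*(-1*(-5) + 0)*3)*(-33))/(-3) = ((-36 - 66*(5 + 0) - 54 - 12*(5 + 0)² - 6*(5 + 0)*3)*(-33))*(-⅓) = ((-36 - 66*5 - 54 - 12*5² - 6*5*3)*(-33))*(-⅓) = ((-36 - 330 - 54 - 12*25 - 90)*(-33))*(-⅓) = ((-36 - 330 - 54 - 300 - 90)*(-33))*(-⅓) = -810*(-33)*(-⅓) = 26730*(-⅓) = -8910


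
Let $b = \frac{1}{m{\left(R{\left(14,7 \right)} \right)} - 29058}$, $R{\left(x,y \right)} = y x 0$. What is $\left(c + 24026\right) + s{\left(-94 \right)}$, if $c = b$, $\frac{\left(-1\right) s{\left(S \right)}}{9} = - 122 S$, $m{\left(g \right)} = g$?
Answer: $- \frac{2300986789}{29058} \approx -79186.0$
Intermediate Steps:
$R{\left(x,y \right)} = 0$ ($R{\left(x,y \right)} = x y 0 = 0$)
$s{\left(S \right)} = 1098 S$ ($s{\left(S \right)} = - 9 \left(- 122 S\right) = 1098 S$)
$b = - \frac{1}{29058}$ ($b = \frac{1}{0 - 29058} = \frac{1}{-29058} = - \frac{1}{29058} \approx -3.4414 \cdot 10^{-5}$)
$c = - \frac{1}{29058} \approx -3.4414 \cdot 10^{-5}$
$\left(c + 24026\right) + s{\left(-94 \right)} = \left(- \frac{1}{29058} + 24026\right) + 1098 \left(-94\right) = \frac{698147507}{29058} - 103212 = - \frac{2300986789}{29058}$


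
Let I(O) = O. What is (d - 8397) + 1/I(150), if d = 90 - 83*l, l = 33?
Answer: -1656899/150 ≈ -11046.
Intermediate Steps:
d = -2649 (d = 90 - 83*33 = 90 - 2739 = -2649)
(d - 8397) + 1/I(150) = (-2649 - 8397) + 1/150 = -11046 + 1/150 = -1656899/150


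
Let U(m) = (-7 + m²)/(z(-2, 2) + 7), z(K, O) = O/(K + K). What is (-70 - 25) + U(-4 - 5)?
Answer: -1087/13 ≈ -83.615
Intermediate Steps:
z(K, O) = O/(2*K) (z(K, O) = O/((2*K)) = O*(1/(2*K)) = O/(2*K))
U(m) = -14/13 + 2*m²/13 (U(m) = (-7 + m²)/((½)*2/(-2) + 7) = (-7 + m²)/((½)*2*(-½) + 7) = (-7 + m²)/(-½ + 7) = (-7 + m²)/(13/2) = (-7 + m²)*(2/13) = -14/13 + 2*m²/13)
(-70 - 25) + U(-4 - 5) = (-70 - 25) + (-14/13 + 2*(-4 - 5)²/13) = -95 + (-14/13 + (2/13)*(-9)²) = -95 + (-14/13 + (2/13)*81) = -95 + (-14/13 + 162/13) = -95 + 148/13 = -1087/13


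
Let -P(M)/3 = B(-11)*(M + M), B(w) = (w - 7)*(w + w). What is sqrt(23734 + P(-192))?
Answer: sqrt(479926) ≈ 692.77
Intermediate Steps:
B(w) = 2*w*(-7 + w) (B(w) = (-7 + w)*(2*w) = 2*w*(-7 + w))
P(M) = -2376*M (P(M) = -3*2*(-11)*(-7 - 11)*(M + M) = -3*2*(-11)*(-18)*2*M = -1188*2*M = -2376*M)
sqrt(23734 + P(-192)) = sqrt(23734 - 2376*(-192)) = sqrt(23734 + 456192) = sqrt(479926)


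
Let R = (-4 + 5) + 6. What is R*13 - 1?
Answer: 90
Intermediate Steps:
R = 7 (R = 1 + 6 = 7)
R*13 - 1 = 7*13 - 1 = 91 - 1 = 90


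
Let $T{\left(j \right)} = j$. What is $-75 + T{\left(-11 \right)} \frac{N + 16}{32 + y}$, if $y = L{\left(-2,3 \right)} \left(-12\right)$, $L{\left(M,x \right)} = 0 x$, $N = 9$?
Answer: $- \frac{2675}{32} \approx -83.594$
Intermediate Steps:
$L{\left(M,x \right)} = 0$
$y = 0$ ($y = 0 \left(-12\right) = 0$)
$-75 + T{\left(-11 \right)} \frac{N + 16}{32 + y} = -75 - 11 \frac{9 + 16}{32 + 0} = -75 - 11 \cdot \frac{25}{32} = -75 - 11 \cdot 25 \cdot \frac{1}{32} = -75 - \frac{275}{32} = - \frac{2675}{32}$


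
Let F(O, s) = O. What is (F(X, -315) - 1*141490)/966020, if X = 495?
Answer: -28199/193204 ≈ -0.14595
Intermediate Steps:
(F(X, -315) - 1*141490)/966020 = (495 - 1*141490)/966020 = (495 - 141490)*(1/966020) = -140995*1/966020 = -28199/193204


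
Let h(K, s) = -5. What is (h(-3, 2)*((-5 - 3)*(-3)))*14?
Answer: -1680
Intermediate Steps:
(h(-3, 2)*((-5 - 3)*(-3)))*14 = -5*(-5 - 3)*(-3)*14 = -(-40)*(-3)*14 = -5*24*14 = -120*14 = -1680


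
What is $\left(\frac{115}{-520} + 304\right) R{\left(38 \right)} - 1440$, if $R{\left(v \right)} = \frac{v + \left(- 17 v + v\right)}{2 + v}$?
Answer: $- \frac{2399841}{416} \approx -5768.9$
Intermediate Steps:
$R{\left(v \right)} = - \frac{15 v}{2 + v}$ ($R{\left(v \right)} = \frac{v - 16 v}{2 + v} = \frac{\left(-15\right) v}{2 + v} = - \frac{15 v}{2 + v}$)
$\left(\frac{115}{-520} + 304\right) R{\left(38 \right)} - 1440 = \left(\frac{115}{-520} + 304\right) \left(\left(-15\right) 38 \frac{1}{2 + 38}\right) - 1440 = \left(115 \left(- \frac{1}{520}\right) + 304\right) \left(\left(-15\right) 38 \cdot \frac{1}{40}\right) - 1440 = \left(- \frac{23}{104} + 304\right) \left(\left(-15\right) 38 \cdot \frac{1}{40}\right) - 1440 = \frac{31593}{104} \left(- \frac{57}{4}\right) - 1440 = - \frac{1800801}{416} - 1440 = - \frac{2399841}{416}$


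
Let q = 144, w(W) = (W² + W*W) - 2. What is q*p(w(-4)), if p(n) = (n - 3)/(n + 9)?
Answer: 1296/13 ≈ 99.692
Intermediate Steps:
w(W) = -2 + 2*W² (w(W) = (W² + W²) - 2 = 2*W² - 2 = -2 + 2*W²)
p(n) = (-3 + n)/(9 + n)
q*p(w(-4)) = 144*((-3 + (-2 + 2*(-4)²))/(9 + (-2 + 2*(-4)²))) = 144*((-3 + (-2 + 2*16))/(9 + (-2 + 2*16))) = 144*((-3 + (-2 + 32))/(9 + (-2 + 32))) = 144*((-3 + 30)/(9 + 30)) = 144*(27/39) = 144*((1/39)*27) = 144*(9/13) = 1296/13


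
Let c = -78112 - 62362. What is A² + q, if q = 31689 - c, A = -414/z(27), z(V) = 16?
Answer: 11061281/64 ≈ 1.7283e+5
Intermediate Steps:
c = -140474
A = -207/8 (A = -414/16 = -414*1/16 = -207/8 ≈ -25.875)
q = 172163 (q = 31689 - 1*(-140474) = 31689 + 140474 = 172163)
A² + q = (-207/8)² + 172163 = 42849/64 + 172163 = 11061281/64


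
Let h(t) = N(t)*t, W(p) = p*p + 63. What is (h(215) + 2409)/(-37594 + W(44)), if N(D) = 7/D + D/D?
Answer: -877/11865 ≈ -0.073915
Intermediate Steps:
N(D) = 1 + 7/D (N(D) = 7/D + 1 = 1 + 7/D)
W(p) = 63 + p² (W(p) = p² + 63 = 63 + p²)
h(t) = 7 + t (h(t) = ((7 + t)/t)*t = 7 + t)
(h(215) + 2409)/(-37594 + W(44)) = ((7 + 215) + 2409)/(-37594 + (63 + 44²)) = (222 + 2409)/(-37594 + (63 + 1936)) = 2631/(-37594 + 1999) = 2631/(-35595) = 2631*(-1/35595) = -877/11865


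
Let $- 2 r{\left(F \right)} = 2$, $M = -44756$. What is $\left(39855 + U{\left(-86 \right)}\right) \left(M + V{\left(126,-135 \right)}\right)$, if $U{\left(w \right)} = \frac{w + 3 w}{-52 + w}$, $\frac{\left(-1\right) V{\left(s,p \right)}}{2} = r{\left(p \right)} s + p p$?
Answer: $- \frac{222637019318}{69} \approx -3.2266 \cdot 10^{9}$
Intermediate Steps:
$r{\left(F \right)} = -1$ ($r{\left(F \right)} = \left(- \frac{1}{2}\right) 2 = -1$)
$V{\left(s,p \right)} = - 2 p^{2} + 2 s$ ($V{\left(s,p \right)} = - 2 \left(- s + p p\right) = - 2 \left(- s + p^{2}\right) = - 2 \left(p^{2} - s\right) = - 2 p^{2} + 2 s$)
$U{\left(w \right)} = \frac{4 w}{-52 + w}$
$\left(39855 + U{\left(-86 \right)}\right) \left(M + V{\left(126,-135 \right)}\right) = \left(39855 + 4 \left(-86\right) \frac{1}{-52 - 86}\right) \left(-44756 + \left(- 2 \left(-135\right)^{2} + 2 \cdot 126\right)\right) = \left(39855 + 4 \left(-86\right) \frac{1}{-138}\right) \left(-44756 + \left(\left(-2\right) 18225 + 252\right)\right) = \left(39855 + 4 \left(-86\right) \left(- \frac{1}{138}\right)\right) \left(-44756 + \left(-36450 + 252\right)\right) = \left(39855 + \frac{172}{69}\right) \left(-44756 - 36198\right) = \frac{2750167}{69} \left(-80954\right) = - \frac{222637019318}{69}$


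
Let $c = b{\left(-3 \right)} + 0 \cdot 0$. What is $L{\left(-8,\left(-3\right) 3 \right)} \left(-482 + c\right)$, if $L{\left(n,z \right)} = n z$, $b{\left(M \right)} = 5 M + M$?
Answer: $-36000$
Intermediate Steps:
$b{\left(M \right)} = 6 M$
$c = -18$ ($c = 6 \left(-3\right) + 0 \cdot 0 = -18 + 0 = -18$)
$L{\left(-8,\left(-3\right) 3 \right)} \left(-482 + c\right) = - 8 \left(\left(-3\right) 3\right) \left(-482 - 18\right) = \left(-8\right) \left(-9\right) \left(-500\right) = 72 \left(-500\right) = -36000$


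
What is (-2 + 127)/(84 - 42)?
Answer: 125/42 ≈ 2.9762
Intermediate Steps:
(-2 + 127)/(84 - 42) = 125/42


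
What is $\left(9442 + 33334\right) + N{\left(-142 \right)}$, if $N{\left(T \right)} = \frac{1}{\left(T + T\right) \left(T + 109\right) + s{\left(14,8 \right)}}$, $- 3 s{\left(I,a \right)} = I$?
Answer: $\frac{1202091155}{28102} \approx 42776.0$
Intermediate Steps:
$s{\left(I,a \right)} = - \frac{I}{3}$
$N{\left(T \right)} = \frac{1}{- \frac{14}{3} + 2 T \left(109 + T\right)}$ ($N{\left(T \right)} = \frac{1}{\left(T + T\right) \left(T + 109\right) - \frac{14}{3}} = \frac{1}{2 T \left(109 + T\right) - \frac{14}{3}} = \frac{1}{- \frac{14}{3} + 2 T \left(109 + T\right)}$)
$\left(9442 + 33334\right) + N{\left(-142 \right)} = \left(9442 + 33334\right) + \frac{3}{2 \left(-7 + 3 \left(-142\right)^{2} + 327 \left(-142\right)\right)} = 42776 + \frac{3}{2 \left(-7 + 3 \cdot 20164 - 46434\right)} = 42776 + \frac{3}{2 \left(-7 + 60492 - 46434\right)} = 42776 + \frac{3}{2 \cdot 14051} = 42776 + \frac{3}{2} \cdot \frac{1}{14051} = 42776 + \frac{3}{28102} = \frac{1202091155}{28102}$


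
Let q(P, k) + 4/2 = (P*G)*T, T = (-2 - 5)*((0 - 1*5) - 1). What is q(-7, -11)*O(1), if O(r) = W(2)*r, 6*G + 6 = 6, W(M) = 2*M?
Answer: -8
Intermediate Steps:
T = 42 (T = -7*((0 - 5) - 1) = -7*(-5 - 1) = -7*(-6) = 42)
G = 0 (G = -1 + (⅙)*6 = -1 + 1 = 0)
q(P, k) = -2 (q(P, k) = -2 + (P*0)*42 = -2 + 0*42 = -2 + 0 = -2)
O(r) = 4*r (O(r) = (2*2)*r = 4*r)
q(-7, -11)*O(1) = -8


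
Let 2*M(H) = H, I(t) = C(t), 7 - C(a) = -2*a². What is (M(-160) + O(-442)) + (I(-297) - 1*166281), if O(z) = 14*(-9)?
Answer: 9938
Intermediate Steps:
C(a) = 7 + 2*a² (C(a) = 7 - (-2)*a² = 7 + 2*a²)
I(t) = 7 + 2*t²
M(H) = H/2
O(z) = -126
(M(-160) + O(-442)) + (I(-297) - 1*166281) = ((½)*(-160) - 126) + ((7 + 2*(-297)²) - 1*166281) = (-80 - 126) + ((7 + 2*88209) - 166281) = -206 + ((7 + 176418) - 166281) = -206 + (176425 - 166281) = -206 + 10144 = 9938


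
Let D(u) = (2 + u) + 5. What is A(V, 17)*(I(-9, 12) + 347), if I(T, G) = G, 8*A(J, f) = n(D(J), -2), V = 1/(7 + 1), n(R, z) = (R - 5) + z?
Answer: 359/64 ≈ 5.6094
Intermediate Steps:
D(u) = 7 + u
n(R, z) = -5 + R + z (n(R, z) = (-5 + R) + z = -5 + R + z)
V = 1/8 ≈ 0.12500
A(J, f) = J/8 (A(J, f) = (-5 + (7 + J) - 2)/8 = J/8)
A(V, 17)*(I(-9, 12) + 347) = ((1/8)*(1/8))*(12 + 347) = (1/64)*359 = 359/64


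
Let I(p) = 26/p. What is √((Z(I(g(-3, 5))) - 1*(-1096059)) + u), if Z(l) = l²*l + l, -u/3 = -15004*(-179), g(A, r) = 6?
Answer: I*√563841267/9 ≈ 2638.4*I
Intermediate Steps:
u = -8057148 (u = -(-45012)*(-179) = -3*2685716 = -8057148)
Z(l) = l + l³ (Z(l) = l³ + l = l + l³)
√((Z(I(g(-3, 5))) - 1*(-1096059)) + u) = √(((26/6 + (26/6)³) - 1*(-1096059)) - 8057148) = √(((26*(⅙) + (26*(⅙))³) + 1096059) - 8057148) = √(((13/3 + (13/3)³) + 1096059) - 8057148) = √(((13/3 + 2197/27) + 1096059) - 8057148) = √((2314/27 + 1096059) - 8057148) = √(29595907/27 - 8057148) = √(-187947089/27) = I*√563841267/9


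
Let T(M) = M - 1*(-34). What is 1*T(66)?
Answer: 100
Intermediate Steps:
T(M) = 34 + M (T(M) = M + 34 = 34 + M)
1*T(66) = 1*(34 + 66) = 1*100 = 100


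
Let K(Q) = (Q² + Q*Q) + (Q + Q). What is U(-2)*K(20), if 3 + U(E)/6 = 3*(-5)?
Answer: -90720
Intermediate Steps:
U(E) = -108 (U(E) = -18 + 6*(3*(-5)) = -18 + 6*(-15) = -18 - 90 = -108)
K(Q) = 2*Q + 2*Q² (K(Q) = (Q² + Q²) + 2*Q = 2*Q² + 2*Q = 2*Q + 2*Q²)
U(-2)*K(20) = -216*20*(1 + 20) = -216*20*21 = -108*840 = -90720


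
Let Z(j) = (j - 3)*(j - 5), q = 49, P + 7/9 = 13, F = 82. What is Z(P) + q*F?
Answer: 330853/81 ≈ 4084.6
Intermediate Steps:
P = 110/9 (P = -7/9 + 13 = 110/9 ≈ 12.222)
Z(j) = (-5 + j)*(-3 + j) (Z(j) = (-3 + j)*(-5 + j) = (-5 + j)*(-3 + j))
Z(P) + q*F = (15 + (110/9)² - 8*110/9) + 49*82 = (15 + 12100/81 - 880/9) + 4018 = 5395/81 + 4018 = 330853/81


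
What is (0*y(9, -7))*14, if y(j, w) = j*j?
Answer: 0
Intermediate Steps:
y(j, w) = j**2
(0*y(9, -7))*14 = (0*9**2)*14 = (0*81)*14 = 0*14 = 0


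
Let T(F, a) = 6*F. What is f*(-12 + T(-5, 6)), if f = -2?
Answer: 84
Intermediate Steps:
f*(-12 + T(-5, 6)) = -2*(-12 + 6*(-5)) = -2*(-12 - 30) = -2*(-42) = 84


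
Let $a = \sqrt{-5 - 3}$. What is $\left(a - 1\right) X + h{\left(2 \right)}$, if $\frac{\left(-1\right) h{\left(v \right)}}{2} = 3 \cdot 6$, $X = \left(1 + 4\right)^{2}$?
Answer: $-61 + 50 i \sqrt{2} \approx -61.0 + 70.711 i$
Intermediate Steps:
$a = 2 i \sqrt{2}$ ($a = \sqrt{-8} = 2 i \sqrt{2} \approx 2.8284 i$)
$X = 25$ ($X = 5^{2} = 25$)
$h{\left(v \right)} = -36$ ($h{\left(v \right)} = - 2 \cdot 3 \cdot 6 = \left(-2\right) 18 = -36$)
$\left(a - 1\right) X + h{\left(2 \right)} = \left(2 i \sqrt{2} - 1\right) 25 - 36 = \left(-1 + 2 i \sqrt{2}\right) 25 - 36 = \left(-25 + 50 i \sqrt{2}\right) - 36 = -61 + 50 i \sqrt{2}$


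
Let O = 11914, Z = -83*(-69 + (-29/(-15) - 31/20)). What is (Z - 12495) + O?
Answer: 306851/60 ≈ 5114.2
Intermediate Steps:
Z = 341711/60 (Z = -83*(-69 + (-29*(-1/15) - 31*1/20)) = -83*(-69 + (29/15 - 31/20)) = -83*(-69 + 23/60) = -83*(-4117/60) = 341711/60 ≈ 5695.2)
(Z - 12495) + O = (341711/60 - 12495) + 11914 = -407989/60 + 11914 = 306851/60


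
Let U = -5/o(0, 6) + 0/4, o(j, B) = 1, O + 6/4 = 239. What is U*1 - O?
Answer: -485/2 ≈ -242.50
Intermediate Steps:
O = 475/2 (O = -3/2 + 239 = 475/2 ≈ 237.50)
U = -5 (U = -5/1 + 0/4 = -5*1 + 0*(¼) = -5 + 0 = -5)
U*1 - O = -5*1 - 1*475/2 = -5 - 475/2 = -485/2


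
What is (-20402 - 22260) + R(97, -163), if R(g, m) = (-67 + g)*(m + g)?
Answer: -44642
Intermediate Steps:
R(g, m) = (-67 + g)*(g + m)
(-20402 - 22260) + R(97, -163) = (-20402 - 22260) + (97² - 67*97 - 67*(-163) + 97*(-163)) = -42662 + (9409 - 6499 + 10921 - 15811) = -42662 - 1980 = -44642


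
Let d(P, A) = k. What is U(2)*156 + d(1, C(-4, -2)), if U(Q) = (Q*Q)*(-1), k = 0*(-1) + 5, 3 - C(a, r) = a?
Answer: -619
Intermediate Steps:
C(a, r) = 3 - a
k = 5 (k = 0 + 5 = 5)
d(P, A) = 5
U(Q) = -Q**2 (U(Q) = Q**2*(-1) = -Q**2)
U(2)*156 + d(1, C(-4, -2)) = -1*2**2*156 + 5 = -1*4*156 + 5 = -4*156 + 5 = -624 + 5 = -619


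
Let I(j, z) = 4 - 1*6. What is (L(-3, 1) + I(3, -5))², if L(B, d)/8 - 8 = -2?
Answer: 2116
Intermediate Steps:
I(j, z) = -2 (I(j, z) = 4 - 6 = -2)
L(B, d) = 48 (L(B, d) = 64 + 8*(-2) = 64 - 16 = 48)
(L(-3, 1) + I(3, -5))² = (48 - 2)² = 46² = 2116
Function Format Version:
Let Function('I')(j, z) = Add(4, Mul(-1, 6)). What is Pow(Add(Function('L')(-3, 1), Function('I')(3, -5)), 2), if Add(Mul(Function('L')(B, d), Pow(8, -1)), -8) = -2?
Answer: 2116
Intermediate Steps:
Function('I')(j, z) = -2 (Function('I')(j, z) = Add(4, -6) = -2)
Function('L')(B, d) = 48 (Function('L')(B, d) = Add(64, Mul(8, -2)) = Add(64, -16) = 48)
Pow(Add(Function('L')(-3, 1), Function('I')(3, -5)), 2) = Pow(Add(48, -2), 2) = Pow(46, 2) = 2116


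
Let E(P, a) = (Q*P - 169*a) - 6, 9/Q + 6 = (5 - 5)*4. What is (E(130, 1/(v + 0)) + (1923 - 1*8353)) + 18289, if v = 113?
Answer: 1317185/113 ≈ 11657.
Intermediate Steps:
Q = -3/2 (Q = 9/(-6 + (5 - 5)*4) = 9/(-6 + 0*4) = 9/(-6 + 0) = 9/(-6) = 9*(-1/6) = -3/2 ≈ -1.5000)
E(P, a) = -6 - 169*a - 3*P/2 (E(P, a) = (-3*P/2 - 169*a) - 6 = (-169*a - 3*P/2) - 6 = -6 - 169*a - 3*P/2)
(E(130, 1/(v + 0)) + (1923 - 1*8353)) + 18289 = ((-6 - 169/(113 + 0) - 3/2*130) + (1923 - 1*8353)) + 18289 = ((-6 - 169/113 - 195) + (1923 - 8353)) + 18289 = ((-6 - 169*1/113 - 195) - 6430) + 18289 = ((-6 - 169/113 - 195) - 6430) + 18289 = (-22882/113 - 6430) + 18289 = -749472/113 + 18289 = 1317185/113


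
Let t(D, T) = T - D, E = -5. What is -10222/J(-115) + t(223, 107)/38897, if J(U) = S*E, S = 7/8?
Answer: 3180837012/1361395 ≈ 2336.5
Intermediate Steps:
S = 7/8 (S = 7*(1/8) = 7/8 ≈ 0.87500)
J(U) = -35/8 (J(U) = (7/8)*(-5) = -35/8)
-10222/J(-115) + t(223, 107)/38897 = -10222/(-35/8) + (107 - 1*223)/38897 = -10222*(-8/35) + (107 - 223)*(1/38897) = 81776/35 - 116*1/38897 = 81776/35 - 116/38897 = 3180837012/1361395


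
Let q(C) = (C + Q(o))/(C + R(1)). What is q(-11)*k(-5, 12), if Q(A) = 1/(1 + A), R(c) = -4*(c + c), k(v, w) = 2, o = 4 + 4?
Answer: 196/171 ≈ 1.1462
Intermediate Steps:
o = 8
R(c) = -8*c
q(C) = (⅑ + C)/(-8 + C) (q(C) = (C + 1/(1 + 8))/(C - 8*1) = (C + 1/9)/(C - 8) = (C + ⅑)/(-8 + C) = (⅑ + C)/(-8 + C))
q(-11)*k(-5, 12) = ((⅑ - 11)/(-8 - 11))*2 = (-98/9/(-19))*2 = -1/19*(-98/9)*2 = (98/171)*2 = 196/171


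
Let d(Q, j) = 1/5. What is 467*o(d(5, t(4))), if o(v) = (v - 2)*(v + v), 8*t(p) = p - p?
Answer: -8406/25 ≈ -336.24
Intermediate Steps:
t(p) = 0 (t(p) = (p - p)/8 = (1/8)*0 = 0)
d(Q, j) = 1/5
o(v) = 2*v*(-2 + v) (o(v) = (-2 + v)*(2*v) = 2*v*(-2 + v))
467*o(d(5, t(4))) = 467*(2*(1/5)*(-2 + 1/5)) = 467*(2*(1/5)*(-9/5)) = 467*(-18/25) = -8406/25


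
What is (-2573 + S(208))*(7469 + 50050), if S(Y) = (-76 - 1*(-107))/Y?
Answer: -30781465407/208 ≈ -1.4799e+8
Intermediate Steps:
S(Y) = 31/Y (S(Y) = (-76 + 107)/Y = 31/Y)
(-2573 + S(208))*(7469 + 50050) = (-2573 + 31/208)*(7469 + 50050) = (-2573 + 31*(1/208))*57519 = (-2573 + 31/208)*57519 = -535153/208*57519 = -30781465407/208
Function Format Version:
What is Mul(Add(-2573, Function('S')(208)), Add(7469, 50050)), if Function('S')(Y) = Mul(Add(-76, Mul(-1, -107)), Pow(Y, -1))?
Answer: Rational(-30781465407, 208) ≈ -1.4799e+8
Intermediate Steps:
Function('S')(Y) = Mul(31, Pow(Y, -1)) (Function('S')(Y) = Mul(Add(-76, 107), Pow(Y, -1)) = Mul(31, Pow(Y, -1)))
Mul(Add(-2573, Function('S')(208)), Add(7469, 50050)) = Mul(Add(-2573, Mul(31, Pow(208, -1))), Add(7469, 50050)) = Mul(Add(-2573, Mul(31, Rational(1, 208))), 57519) = Mul(Add(-2573, Rational(31, 208)), 57519) = Mul(Rational(-535153, 208), 57519) = Rational(-30781465407, 208)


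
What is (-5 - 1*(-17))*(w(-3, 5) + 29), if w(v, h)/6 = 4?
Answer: 636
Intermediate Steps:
w(v, h) = 24 (w(v, h) = 6*4 = 24)
(-5 - 1*(-17))*(w(-3, 5) + 29) = (-5 - 1*(-17))*(24 + 29) = (-5 + 17)*53 = 12*53 = 636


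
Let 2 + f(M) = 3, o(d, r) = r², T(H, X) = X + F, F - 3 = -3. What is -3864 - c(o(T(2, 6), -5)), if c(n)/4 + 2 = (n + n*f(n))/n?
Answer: -3864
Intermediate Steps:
F = 0 (F = 3 - 3 = 0)
T(H, X) = X (T(H, X) = X + 0 = X)
f(M) = 1 (f(M) = -2 + 3 = 1)
c(n) = 0 (c(n) = -8 + 4*((n + n*1)/n) = -8 + 4*((n + n)/n) = -8 + 4*((2*n)/n) = -8 + 4*2 = -8 + 8 = 0)
-3864 - c(o(T(2, 6), -5)) = -3864 - 1*0 = -3864 + 0 = -3864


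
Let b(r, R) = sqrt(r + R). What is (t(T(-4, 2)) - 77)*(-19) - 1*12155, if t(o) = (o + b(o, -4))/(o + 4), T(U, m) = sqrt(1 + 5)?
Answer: -53403/5 - 38*sqrt(6)/5 - 38*I*sqrt(4 - sqrt(6))/5 + 19*I*sqrt(6)*sqrt(4 - sqrt(6))/10 ≈ -10699.0 - 3.6683*I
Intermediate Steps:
b(r, R) = sqrt(R + r)
T(U, m) = sqrt(6)
t(o) = (o + sqrt(-4 + o))/(4 + o) (t(o) = (o + sqrt(-4 + o))/(o + 4) = (o + sqrt(-4 + o))/(4 + o))
(t(T(-4, 2)) - 77)*(-19) - 1*12155 = ((sqrt(6) + sqrt(-4 + sqrt(6)))/(4 + sqrt(6)) - 77)*(-19) - 1*12155 = (-77 + (sqrt(6) + sqrt(-4 + sqrt(6)))/(4 + sqrt(6)))*(-19) - 12155 = (1463 - 19*(sqrt(6) + sqrt(-4 + sqrt(6)))/(4 + sqrt(6))) - 12155 = -10692 - 19*(sqrt(6) + sqrt(-4 + sqrt(6)))/(4 + sqrt(6))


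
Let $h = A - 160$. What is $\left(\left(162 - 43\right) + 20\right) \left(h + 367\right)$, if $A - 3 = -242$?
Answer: $-4448$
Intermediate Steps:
$A = -239$ ($A = 3 - 242 = -239$)
$h = -399$ ($h = -239 - 160 = -399$)
$\left(\left(162 - 43\right) + 20\right) \left(h + 367\right) = \left(\left(162 - 43\right) + 20\right) \left(-399 + 367\right) = \left(\left(162 - 43\right) + 20\right) \left(-32\right) = \left(119 + 20\right) \left(-32\right) = 139 \left(-32\right) = -4448$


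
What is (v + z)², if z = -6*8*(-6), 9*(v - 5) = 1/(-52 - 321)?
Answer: 967468960000/11269449 ≈ 85849.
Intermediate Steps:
v = 16784/3357 (v = 5 + 1/(9*(-52 - 321)) = 5 + (⅑)/(-373) = 5 + (⅑)*(-1/373) = 5 - 1/3357 = 16784/3357 ≈ 4.9997)
z = 288 (z = -48*(-6) = 288)
(v + z)² = (16784/3357 + 288)² = (983600/3357)² = 967468960000/11269449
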